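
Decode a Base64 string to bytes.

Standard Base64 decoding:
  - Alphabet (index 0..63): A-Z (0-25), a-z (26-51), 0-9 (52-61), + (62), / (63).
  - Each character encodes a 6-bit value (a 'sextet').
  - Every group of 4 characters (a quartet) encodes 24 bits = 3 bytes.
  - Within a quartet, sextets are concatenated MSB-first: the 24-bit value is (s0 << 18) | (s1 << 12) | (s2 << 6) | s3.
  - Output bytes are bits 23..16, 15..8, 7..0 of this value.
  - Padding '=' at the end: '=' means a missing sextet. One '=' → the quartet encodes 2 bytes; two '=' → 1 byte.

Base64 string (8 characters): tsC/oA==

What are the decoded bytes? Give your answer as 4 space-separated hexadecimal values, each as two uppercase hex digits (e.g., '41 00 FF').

Answer: B6 C0 BF A0

Derivation:
After char 0 ('t'=45): chars_in_quartet=1 acc=0x2D bytes_emitted=0
After char 1 ('s'=44): chars_in_quartet=2 acc=0xB6C bytes_emitted=0
After char 2 ('C'=2): chars_in_quartet=3 acc=0x2DB02 bytes_emitted=0
After char 3 ('/'=63): chars_in_quartet=4 acc=0xB6C0BF -> emit B6 C0 BF, reset; bytes_emitted=3
After char 4 ('o'=40): chars_in_quartet=1 acc=0x28 bytes_emitted=3
After char 5 ('A'=0): chars_in_quartet=2 acc=0xA00 bytes_emitted=3
Padding '==': partial quartet acc=0xA00 -> emit A0; bytes_emitted=4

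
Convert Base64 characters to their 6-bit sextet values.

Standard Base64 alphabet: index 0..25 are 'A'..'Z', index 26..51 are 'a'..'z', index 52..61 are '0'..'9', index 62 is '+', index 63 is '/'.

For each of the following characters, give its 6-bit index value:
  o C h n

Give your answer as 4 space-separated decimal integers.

Answer: 40 2 33 39

Derivation:
'o': a..z range, 26 + ord('o') − ord('a') = 40
'C': A..Z range, ord('C') − ord('A') = 2
'h': a..z range, 26 + ord('h') − ord('a') = 33
'n': a..z range, 26 + ord('n') − ord('a') = 39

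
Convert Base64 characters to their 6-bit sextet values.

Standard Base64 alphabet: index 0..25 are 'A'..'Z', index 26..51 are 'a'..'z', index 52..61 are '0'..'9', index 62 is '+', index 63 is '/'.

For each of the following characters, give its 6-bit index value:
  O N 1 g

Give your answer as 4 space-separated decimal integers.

'O': A..Z range, ord('O') − ord('A') = 14
'N': A..Z range, ord('N') − ord('A') = 13
'1': 0..9 range, 52 + ord('1') − ord('0') = 53
'g': a..z range, 26 + ord('g') − ord('a') = 32

Answer: 14 13 53 32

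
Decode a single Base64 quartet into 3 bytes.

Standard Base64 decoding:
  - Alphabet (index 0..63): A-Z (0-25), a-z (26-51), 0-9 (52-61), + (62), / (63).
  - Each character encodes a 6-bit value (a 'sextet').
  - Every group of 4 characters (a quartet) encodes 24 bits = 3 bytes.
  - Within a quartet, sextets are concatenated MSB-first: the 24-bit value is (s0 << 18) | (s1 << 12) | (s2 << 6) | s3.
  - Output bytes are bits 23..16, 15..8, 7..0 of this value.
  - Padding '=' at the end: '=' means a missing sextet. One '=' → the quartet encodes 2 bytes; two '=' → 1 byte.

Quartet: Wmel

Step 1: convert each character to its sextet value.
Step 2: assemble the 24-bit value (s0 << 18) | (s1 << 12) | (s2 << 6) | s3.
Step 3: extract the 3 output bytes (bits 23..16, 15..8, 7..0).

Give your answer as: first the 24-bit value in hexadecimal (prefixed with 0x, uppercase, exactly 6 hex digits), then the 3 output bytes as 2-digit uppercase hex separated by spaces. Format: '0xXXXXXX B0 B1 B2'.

Sextets: W=22, m=38, e=30, l=37
24-bit: (22<<18) | (38<<12) | (30<<6) | 37
      = 0x580000 | 0x026000 | 0x000780 | 0x000025
      = 0x5A67A5
Bytes: (v>>16)&0xFF=5A, (v>>8)&0xFF=67, v&0xFF=A5

Answer: 0x5A67A5 5A 67 A5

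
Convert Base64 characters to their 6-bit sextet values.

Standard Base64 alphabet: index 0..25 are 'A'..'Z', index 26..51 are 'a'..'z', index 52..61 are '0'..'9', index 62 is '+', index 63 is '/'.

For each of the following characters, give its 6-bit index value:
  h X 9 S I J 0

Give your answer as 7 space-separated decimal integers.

'h': a..z range, 26 + ord('h') − ord('a') = 33
'X': A..Z range, ord('X') − ord('A') = 23
'9': 0..9 range, 52 + ord('9') − ord('0') = 61
'S': A..Z range, ord('S') − ord('A') = 18
'I': A..Z range, ord('I') − ord('A') = 8
'J': A..Z range, ord('J') − ord('A') = 9
'0': 0..9 range, 52 + ord('0') − ord('0') = 52

Answer: 33 23 61 18 8 9 52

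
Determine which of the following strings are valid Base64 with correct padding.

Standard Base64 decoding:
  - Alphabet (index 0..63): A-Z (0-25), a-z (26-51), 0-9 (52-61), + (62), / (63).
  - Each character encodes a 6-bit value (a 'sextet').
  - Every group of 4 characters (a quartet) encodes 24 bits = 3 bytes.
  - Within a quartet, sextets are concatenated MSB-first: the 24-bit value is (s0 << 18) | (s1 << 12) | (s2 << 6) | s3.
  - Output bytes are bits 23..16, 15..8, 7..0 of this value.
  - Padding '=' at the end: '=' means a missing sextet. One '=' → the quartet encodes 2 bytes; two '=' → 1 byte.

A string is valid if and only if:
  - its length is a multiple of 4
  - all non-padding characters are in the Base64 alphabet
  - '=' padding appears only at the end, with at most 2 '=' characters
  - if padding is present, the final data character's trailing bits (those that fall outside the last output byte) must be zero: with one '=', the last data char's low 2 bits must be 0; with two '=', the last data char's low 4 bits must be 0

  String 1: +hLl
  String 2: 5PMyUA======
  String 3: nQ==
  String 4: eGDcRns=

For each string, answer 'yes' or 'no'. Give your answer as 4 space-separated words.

Answer: yes no yes yes

Derivation:
String 1: '+hLl' → valid
String 2: '5PMyUA======' → invalid (6 pad chars (max 2))
String 3: 'nQ==' → valid
String 4: 'eGDcRns=' → valid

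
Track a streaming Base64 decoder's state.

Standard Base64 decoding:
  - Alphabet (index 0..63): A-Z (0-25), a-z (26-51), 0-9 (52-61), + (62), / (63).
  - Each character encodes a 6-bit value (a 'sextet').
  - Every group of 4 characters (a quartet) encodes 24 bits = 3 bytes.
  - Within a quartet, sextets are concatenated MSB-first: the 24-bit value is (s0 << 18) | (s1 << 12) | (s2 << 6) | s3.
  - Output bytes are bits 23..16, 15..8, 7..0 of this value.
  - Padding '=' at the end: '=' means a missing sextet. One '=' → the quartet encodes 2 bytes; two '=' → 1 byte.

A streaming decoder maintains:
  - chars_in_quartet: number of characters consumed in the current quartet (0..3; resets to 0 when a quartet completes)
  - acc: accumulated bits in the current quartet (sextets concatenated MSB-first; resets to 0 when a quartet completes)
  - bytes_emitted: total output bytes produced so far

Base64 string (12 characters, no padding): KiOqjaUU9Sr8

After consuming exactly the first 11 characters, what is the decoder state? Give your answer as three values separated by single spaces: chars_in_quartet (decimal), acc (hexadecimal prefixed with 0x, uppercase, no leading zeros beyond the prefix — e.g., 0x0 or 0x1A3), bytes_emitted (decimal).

After char 0 ('K'=10): chars_in_quartet=1 acc=0xA bytes_emitted=0
After char 1 ('i'=34): chars_in_quartet=2 acc=0x2A2 bytes_emitted=0
After char 2 ('O'=14): chars_in_quartet=3 acc=0xA88E bytes_emitted=0
After char 3 ('q'=42): chars_in_quartet=4 acc=0x2A23AA -> emit 2A 23 AA, reset; bytes_emitted=3
After char 4 ('j'=35): chars_in_quartet=1 acc=0x23 bytes_emitted=3
After char 5 ('a'=26): chars_in_quartet=2 acc=0x8DA bytes_emitted=3
After char 6 ('U'=20): chars_in_quartet=3 acc=0x23694 bytes_emitted=3
After char 7 ('U'=20): chars_in_quartet=4 acc=0x8DA514 -> emit 8D A5 14, reset; bytes_emitted=6
After char 8 ('9'=61): chars_in_quartet=1 acc=0x3D bytes_emitted=6
After char 9 ('S'=18): chars_in_quartet=2 acc=0xF52 bytes_emitted=6
After char 10 ('r'=43): chars_in_quartet=3 acc=0x3D4AB bytes_emitted=6

Answer: 3 0x3D4AB 6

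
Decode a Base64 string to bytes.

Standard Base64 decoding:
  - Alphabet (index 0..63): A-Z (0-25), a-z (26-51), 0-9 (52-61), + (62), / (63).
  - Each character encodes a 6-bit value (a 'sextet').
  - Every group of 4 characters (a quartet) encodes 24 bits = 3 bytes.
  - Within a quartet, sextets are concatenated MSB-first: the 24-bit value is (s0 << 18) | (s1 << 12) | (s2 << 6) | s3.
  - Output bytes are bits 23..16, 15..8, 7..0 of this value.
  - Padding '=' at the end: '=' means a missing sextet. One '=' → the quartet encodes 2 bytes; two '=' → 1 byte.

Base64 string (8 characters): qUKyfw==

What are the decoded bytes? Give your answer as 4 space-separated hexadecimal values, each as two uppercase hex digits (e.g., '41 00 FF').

After char 0 ('q'=42): chars_in_quartet=1 acc=0x2A bytes_emitted=0
After char 1 ('U'=20): chars_in_quartet=2 acc=0xA94 bytes_emitted=0
After char 2 ('K'=10): chars_in_quartet=3 acc=0x2A50A bytes_emitted=0
After char 3 ('y'=50): chars_in_quartet=4 acc=0xA942B2 -> emit A9 42 B2, reset; bytes_emitted=3
After char 4 ('f'=31): chars_in_quartet=1 acc=0x1F bytes_emitted=3
After char 5 ('w'=48): chars_in_quartet=2 acc=0x7F0 bytes_emitted=3
Padding '==': partial quartet acc=0x7F0 -> emit 7F; bytes_emitted=4

Answer: A9 42 B2 7F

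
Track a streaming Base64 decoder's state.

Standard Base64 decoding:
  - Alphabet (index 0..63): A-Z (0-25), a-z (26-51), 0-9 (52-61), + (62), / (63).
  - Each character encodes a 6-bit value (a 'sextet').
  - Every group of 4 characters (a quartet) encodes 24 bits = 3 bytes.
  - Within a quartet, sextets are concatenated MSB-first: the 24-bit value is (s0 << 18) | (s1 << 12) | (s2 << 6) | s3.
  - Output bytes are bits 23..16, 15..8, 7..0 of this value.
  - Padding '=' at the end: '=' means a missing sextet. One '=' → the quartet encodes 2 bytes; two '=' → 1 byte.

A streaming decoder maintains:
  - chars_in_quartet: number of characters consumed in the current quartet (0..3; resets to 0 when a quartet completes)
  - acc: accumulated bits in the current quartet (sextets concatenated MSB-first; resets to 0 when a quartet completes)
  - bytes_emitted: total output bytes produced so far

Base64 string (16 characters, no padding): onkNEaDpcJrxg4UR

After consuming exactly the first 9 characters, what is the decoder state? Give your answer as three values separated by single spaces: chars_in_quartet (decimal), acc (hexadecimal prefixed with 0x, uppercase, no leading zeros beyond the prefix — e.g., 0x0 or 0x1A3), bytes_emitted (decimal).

After char 0 ('o'=40): chars_in_quartet=1 acc=0x28 bytes_emitted=0
After char 1 ('n'=39): chars_in_quartet=2 acc=0xA27 bytes_emitted=0
After char 2 ('k'=36): chars_in_quartet=3 acc=0x289E4 bytes_emitted=0
After char 3 ('N'=13): chars_in_quartet=4 acc=0xA2790D -> emit A2 79 0D, reset; bytes_emitted=3
After char 4 ('E'=4): chars_in_quartet=1 acc=0x4 bytes_emitted=3
After char 5 ('a'=26): chars_in_quartet=2 acc=0x11A bytes_emitted=3
After char 6 ('D'=3): chars_in_quartet=3 acc=0x4683 bytes_emitted=3
After char 7 ('p'=41): chars_in_quartet=4 acc=0x11A0E9 -> emit 11 A0 E9, reset; bytes_emitted=6
After char 8 ('c'=28): chars_in_quartet=1 acc=0x1C bytes_emitted=6

Answer: 1 0x1C 6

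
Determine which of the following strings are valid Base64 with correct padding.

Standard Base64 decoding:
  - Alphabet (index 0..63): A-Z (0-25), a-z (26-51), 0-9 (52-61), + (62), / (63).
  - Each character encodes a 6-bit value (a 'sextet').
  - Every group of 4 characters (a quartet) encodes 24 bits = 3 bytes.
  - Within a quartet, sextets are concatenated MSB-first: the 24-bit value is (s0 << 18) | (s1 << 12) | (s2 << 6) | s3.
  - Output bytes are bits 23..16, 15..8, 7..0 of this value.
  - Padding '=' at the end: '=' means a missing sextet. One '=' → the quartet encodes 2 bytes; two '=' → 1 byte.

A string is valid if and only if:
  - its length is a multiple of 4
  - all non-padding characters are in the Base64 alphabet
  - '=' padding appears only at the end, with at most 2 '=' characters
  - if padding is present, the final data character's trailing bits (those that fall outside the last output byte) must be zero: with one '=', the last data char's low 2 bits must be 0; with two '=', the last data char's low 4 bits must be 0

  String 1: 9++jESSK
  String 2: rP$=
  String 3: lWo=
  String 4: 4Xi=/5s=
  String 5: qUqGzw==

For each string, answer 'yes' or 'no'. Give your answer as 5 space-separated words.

String 1: '9++jESSK' → valid
String 2: 'rP$=' → invalid (bad char(s): ['$'])
String 3: 'lWo=' → valid
String 4: '4Xi=/5s=' → invalid (bad char(s): ['=']; '=' in middle)
String 5: 'qUqGzw==' → valid

Answer: yes no yes no yes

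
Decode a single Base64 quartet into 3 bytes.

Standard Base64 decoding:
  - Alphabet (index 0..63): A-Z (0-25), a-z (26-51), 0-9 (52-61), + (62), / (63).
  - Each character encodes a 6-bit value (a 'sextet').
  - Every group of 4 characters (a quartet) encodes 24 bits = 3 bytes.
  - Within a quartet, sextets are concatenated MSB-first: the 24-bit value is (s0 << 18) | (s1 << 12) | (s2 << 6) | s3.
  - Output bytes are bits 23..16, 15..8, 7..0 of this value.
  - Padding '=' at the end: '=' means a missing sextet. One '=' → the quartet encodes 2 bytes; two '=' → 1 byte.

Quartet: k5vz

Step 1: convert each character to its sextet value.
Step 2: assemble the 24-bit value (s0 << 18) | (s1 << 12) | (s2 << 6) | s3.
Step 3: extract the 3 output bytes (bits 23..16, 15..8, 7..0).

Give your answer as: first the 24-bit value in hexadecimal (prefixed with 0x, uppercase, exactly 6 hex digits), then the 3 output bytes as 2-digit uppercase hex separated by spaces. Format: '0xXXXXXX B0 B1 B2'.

Answer: 0x939BF3 93 9B F3

Derivation:
Sextets: k=36, 5=57, v=47, z=51
24-bit: (36<<18) | (57<<12) | (47<<6) | 51
      = 0x900000 | 0x039000 | 0x000BC0 | 0x000033
      = 0x939BF3
Bytes: (v>>16)&0xFF=93, (v>>8)&0xFF=9B, v&0xFF=F3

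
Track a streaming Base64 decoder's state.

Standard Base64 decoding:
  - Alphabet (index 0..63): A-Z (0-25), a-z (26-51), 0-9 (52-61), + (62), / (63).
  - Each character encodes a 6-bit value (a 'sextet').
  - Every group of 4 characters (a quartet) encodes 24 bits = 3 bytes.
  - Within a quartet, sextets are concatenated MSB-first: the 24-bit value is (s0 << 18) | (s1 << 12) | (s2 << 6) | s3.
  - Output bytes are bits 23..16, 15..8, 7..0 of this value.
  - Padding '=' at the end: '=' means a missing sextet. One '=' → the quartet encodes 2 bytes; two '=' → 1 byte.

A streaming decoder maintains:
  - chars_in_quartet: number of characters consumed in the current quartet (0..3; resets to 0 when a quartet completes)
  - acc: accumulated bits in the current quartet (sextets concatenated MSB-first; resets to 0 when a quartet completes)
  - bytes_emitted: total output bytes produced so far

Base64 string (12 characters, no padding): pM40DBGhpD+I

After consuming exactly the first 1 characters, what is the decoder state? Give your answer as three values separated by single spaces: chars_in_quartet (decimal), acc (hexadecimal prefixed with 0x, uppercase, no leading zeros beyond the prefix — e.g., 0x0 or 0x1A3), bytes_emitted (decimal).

Answer: 1 0x29 0

Derivation:
After char 0 ('p'=41): chars_in_quartet=1 acc=0x29 bytes_emitted=0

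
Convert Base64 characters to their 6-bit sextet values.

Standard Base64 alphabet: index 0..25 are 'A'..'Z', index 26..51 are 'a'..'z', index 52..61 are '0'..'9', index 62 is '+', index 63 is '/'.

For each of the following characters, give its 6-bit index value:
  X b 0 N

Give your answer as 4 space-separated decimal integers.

Answer: 23 27 52 13

Derivation:
'X': A..Z range, ord('X') − ord('A') = 23
'b': a..z range, 26 + ord('b') − ord('a') = 27
'0': 0..9 range, 52 + ord('0') − ord('0') = 52
'N': A..Z range, ord('N') − ord('A') = 13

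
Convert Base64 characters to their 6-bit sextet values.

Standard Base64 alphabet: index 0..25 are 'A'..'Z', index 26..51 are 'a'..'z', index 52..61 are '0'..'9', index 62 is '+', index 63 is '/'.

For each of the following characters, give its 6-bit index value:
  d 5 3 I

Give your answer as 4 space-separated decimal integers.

'd': a..z range, 26 + ord('d') − ord('a') = 29
'5': 0..9 range, 52 + ord('5') − ord('0') = 57
'3': 0..9 range, 52 + ord('3') − ord('0') = 55
'I': A..Z range, ord('I') − ord('A') = 8

Answer: 29 57 55 8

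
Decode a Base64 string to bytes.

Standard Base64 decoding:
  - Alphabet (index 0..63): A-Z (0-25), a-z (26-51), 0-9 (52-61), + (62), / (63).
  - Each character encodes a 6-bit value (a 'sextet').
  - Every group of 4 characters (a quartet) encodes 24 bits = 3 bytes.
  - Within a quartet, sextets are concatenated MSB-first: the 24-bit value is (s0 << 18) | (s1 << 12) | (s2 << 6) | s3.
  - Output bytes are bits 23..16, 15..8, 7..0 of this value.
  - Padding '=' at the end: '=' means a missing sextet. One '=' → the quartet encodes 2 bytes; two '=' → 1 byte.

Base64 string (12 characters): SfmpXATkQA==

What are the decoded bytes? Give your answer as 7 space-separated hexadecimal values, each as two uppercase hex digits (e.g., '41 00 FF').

After char 0 ('S'=18): chars_in_quartet=1 acc=0x12 bytes_emitted=0
After char 1 ('f'=31): chars_in_quartet=2 acc=0x49F bytes_emitted=0
After char 2 ('m'=38): chars_in_quartet=3 acc=0x127E6 bytes_emitted=0
After char 3 ('p'=41): chars_in_quartet=4 acc=0x49F9A9 -> emit 49 F9 A9, reset; bytes_emitted=3
After char 4 ('X'=23): chars_in_quartet=1 acc=0x17 bytes_emitted=3
After char 5 ('A'=0): chars_in_quartet=2 acc=0x5C0 bytes_emitted=3
After char 6 ('T'=19): chars_in_quartet=3 acc=0x17013 bytes_emitted=3
After char 7 ('k'=36): chars_in_quartet=4 acc=0x5C04E4 -> emit 5C 04 E4, reset; bytes_emitted=6
After char 8 ('Q'=16): chars_in_quartet=1 acc=0x10 bytes_emitted=6
After char 9 ('A'=0): chars_in_quartet=2 acc=0x400 bytes_emitted=6
Padding '==': partial quartet acc=0x400 -> emit 40; bytes_emitted=7

Answer: 49 F9 A9 5C 04 E4 40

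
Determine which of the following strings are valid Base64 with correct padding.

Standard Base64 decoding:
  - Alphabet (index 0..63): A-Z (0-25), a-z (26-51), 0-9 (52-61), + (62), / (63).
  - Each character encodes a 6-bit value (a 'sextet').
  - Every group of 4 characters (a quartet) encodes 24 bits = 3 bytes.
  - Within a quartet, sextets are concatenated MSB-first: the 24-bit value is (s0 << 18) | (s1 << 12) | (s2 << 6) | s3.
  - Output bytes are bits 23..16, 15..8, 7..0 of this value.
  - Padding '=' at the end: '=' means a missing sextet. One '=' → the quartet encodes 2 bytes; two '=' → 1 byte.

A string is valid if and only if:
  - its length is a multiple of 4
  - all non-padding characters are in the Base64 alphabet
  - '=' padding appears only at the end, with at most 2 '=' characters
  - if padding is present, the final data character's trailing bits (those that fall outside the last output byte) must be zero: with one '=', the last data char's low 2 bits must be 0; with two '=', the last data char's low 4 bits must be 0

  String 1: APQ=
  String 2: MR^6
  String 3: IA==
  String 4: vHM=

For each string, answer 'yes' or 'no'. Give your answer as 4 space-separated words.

Answer: yes no yes yes

Derivation:
String 1: 'APQ=' → valid
String 2: 'MR^6' → invalid (bad char(s): ['^'])
String 3: 'IA==' → valid
String 4: 'vHM=' → valid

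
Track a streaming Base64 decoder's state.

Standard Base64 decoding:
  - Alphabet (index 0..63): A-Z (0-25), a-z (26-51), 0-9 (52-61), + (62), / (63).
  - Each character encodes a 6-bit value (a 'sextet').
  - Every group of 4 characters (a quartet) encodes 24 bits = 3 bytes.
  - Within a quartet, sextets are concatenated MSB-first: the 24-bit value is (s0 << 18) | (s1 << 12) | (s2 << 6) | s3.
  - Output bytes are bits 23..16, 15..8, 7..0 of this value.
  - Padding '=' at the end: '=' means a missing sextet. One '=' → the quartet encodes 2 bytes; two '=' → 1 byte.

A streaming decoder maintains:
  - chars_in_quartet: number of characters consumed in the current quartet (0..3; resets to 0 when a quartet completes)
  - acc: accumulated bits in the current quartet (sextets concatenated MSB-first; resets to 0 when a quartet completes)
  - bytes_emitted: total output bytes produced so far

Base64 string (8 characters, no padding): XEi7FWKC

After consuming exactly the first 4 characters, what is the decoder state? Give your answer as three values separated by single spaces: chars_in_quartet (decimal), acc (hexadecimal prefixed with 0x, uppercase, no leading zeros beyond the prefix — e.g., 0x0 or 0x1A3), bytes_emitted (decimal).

Answer: 0 0x0 3

Derivation:
After char 0 ('X'=23): chars_in_quartet=1 acc=0x17 bytes_emitted=0
After char 1 ('E'=4): chars_in_quartet=2 acc=0x5C4 bytes_emitted=0
After char 2 ('i'=34): chars_in_quartet=3 acc=0x17122 bytes_emitted=0
After char 3 ('7'=59): chars_in_quartet=4 acc=0x5C48BB -> emit 5C 48 BB, reset; bytes_emitted=3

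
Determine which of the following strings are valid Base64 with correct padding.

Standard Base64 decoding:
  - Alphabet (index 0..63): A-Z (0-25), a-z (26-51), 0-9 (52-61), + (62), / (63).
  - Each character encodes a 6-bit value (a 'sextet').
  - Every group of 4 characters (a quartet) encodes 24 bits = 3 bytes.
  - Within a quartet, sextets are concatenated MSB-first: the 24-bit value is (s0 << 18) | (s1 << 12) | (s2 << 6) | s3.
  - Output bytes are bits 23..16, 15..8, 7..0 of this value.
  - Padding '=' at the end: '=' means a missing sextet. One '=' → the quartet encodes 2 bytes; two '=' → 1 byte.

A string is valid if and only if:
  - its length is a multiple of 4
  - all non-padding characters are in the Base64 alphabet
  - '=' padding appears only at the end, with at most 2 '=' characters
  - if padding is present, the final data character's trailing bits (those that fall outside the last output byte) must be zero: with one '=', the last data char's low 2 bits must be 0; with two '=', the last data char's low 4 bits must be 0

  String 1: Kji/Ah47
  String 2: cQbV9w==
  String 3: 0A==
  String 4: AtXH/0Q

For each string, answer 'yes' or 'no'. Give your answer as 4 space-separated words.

Answer: yes yes yes no

Derivation:
String 1: 'Kji/Ah47' → valid
String 2: 'cQbV9w==' → valid
String 3: '0A==' → valid
String 4: 'AtXH/0Q' → invalid (len=7 not mult of 4)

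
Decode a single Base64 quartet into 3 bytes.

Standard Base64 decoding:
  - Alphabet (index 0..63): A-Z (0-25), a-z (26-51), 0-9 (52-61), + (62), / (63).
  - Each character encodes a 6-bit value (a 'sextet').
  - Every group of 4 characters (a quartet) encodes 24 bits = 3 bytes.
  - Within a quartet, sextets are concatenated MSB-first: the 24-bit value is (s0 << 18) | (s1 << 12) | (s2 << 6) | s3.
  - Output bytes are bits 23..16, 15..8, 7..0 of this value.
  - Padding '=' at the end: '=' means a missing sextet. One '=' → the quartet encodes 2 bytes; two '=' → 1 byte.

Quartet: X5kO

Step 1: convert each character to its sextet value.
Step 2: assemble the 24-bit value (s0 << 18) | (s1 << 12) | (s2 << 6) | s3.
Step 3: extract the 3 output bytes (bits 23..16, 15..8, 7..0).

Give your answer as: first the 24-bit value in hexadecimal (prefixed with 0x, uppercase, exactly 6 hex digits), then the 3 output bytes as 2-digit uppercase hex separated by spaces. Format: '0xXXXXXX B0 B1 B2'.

Answer: 0x5F990E 5F 99 0E

Derivation:
Sextets: X=23, 5=57, k=36, O=14
24-bit: (23<<18) | (57<<12) | (36<<6) | 14
      = 0x5C0000 | 0x039000 | 0x000900 | 0x00000E
      = 0x5F990E
Bytes: (v>>16)&0xFF=5F, (v>>8)&0xFF=99, v&0xFF=0E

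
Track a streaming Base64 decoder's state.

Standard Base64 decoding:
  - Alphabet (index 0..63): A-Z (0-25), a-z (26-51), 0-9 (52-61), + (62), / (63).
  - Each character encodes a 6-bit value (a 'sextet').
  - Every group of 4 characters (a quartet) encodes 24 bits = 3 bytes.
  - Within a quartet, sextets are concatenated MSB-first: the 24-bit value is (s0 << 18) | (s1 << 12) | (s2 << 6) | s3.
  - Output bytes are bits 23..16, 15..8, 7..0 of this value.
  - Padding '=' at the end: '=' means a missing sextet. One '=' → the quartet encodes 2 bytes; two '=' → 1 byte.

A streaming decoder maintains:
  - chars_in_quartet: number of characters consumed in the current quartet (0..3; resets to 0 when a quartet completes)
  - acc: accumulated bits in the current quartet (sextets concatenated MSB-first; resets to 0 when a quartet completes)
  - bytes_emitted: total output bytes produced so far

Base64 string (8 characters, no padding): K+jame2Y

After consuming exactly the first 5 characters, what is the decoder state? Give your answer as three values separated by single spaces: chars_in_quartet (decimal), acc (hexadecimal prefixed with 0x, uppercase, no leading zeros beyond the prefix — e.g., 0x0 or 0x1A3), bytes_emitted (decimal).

After char 0 ('K'=10): chars_in_quartet=1 acc=0xA bytes_emitted=0
After char 1 ('+'=62): chars_in_quartet=2 acc=0x2BE bytes_emitted=0
After char 2 ('j'=35): chars_in_quartet=3 acc=0xAFA3 bytes_emitted=0
After char 3 ('a'=26): chars_in_quartet=4 acc=0x2BE8DA -> emit 2B E8 DA, reset; bytes_emitted=3
After char 4 ('m'=38): chars_in_quartet=1 acc=0x26 bytes_emitted=3

Answer: 1 0x26 3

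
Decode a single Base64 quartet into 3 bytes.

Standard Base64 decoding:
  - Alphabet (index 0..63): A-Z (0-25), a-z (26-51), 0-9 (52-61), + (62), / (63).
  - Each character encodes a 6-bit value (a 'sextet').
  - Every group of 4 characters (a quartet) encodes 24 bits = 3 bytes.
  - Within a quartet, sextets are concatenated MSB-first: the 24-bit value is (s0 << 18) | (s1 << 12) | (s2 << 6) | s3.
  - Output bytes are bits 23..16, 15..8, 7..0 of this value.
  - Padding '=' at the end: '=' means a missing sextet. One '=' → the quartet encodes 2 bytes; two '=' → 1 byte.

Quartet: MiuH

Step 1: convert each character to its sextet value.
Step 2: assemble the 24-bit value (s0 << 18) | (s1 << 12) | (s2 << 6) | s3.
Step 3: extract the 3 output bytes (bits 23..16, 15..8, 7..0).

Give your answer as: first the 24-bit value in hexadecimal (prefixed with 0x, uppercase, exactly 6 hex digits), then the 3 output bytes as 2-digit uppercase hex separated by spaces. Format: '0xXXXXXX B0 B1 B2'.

Sextets: M=12, i=34, u=46, H=7
24-bit: (12<<18) | (34<<12) | (46<<6) | 7
      = 0x300000 | 0x022000 | 0x000B80 | 0x000007
      = 0x322B87
Bytes: (v>>16)&0xFF=32, (v>>8)&0xFF=2B, v&0xFF=87

Answer: 0x322B87 32 2B 87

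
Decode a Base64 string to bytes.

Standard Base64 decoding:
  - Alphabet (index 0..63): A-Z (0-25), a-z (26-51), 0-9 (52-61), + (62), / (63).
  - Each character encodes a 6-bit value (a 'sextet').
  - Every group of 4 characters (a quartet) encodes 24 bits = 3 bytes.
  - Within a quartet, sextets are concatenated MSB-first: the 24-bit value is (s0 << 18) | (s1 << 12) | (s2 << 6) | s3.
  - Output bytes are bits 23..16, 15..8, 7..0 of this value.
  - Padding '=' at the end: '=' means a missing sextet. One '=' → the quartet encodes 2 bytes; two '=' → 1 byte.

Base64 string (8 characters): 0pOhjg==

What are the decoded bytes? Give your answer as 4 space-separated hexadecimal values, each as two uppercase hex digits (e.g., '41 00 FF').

After char 0 ('0'=52): chars_in_quartet=1 acc=0x34 bytes_emitted=0
After char 1 ('p'=41): chars_in_quartet=2 acc=0xD29 bytes_emitted=0
After char 2 ('O'=14): chars_in_quartet=3 acc=0x34A4E bytes_emitted=0
After char 3 ('h'=33): chars_in_quartet=4 acc=0xD293A1 -> emit D2 93 A1, reset; bytes_emitted=3
After char 4 ('j'=35): chars_in_quartet=1 acc=0x23 bytes_emitted=3
After char 5 ('g'=32): chars_in_quartet=2 acc=0x8E0 bytes_emitted=3
Padding '==': partial quartet acc=0x8E0 -> emit 8E; bytes_emitted=4

Answer: D2 93 A1 8E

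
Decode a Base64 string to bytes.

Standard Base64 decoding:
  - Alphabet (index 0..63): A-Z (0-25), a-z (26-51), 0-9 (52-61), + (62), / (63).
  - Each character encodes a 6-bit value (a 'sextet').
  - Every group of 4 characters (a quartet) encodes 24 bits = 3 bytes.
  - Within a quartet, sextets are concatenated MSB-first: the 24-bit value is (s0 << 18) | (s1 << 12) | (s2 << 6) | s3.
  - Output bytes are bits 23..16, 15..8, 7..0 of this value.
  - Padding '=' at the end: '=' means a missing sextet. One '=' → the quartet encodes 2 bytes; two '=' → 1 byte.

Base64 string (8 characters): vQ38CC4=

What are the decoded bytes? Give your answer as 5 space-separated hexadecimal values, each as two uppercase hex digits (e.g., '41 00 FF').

After char 0 ('v'=47): chars_in_quartet=1 acc=0x2F bytes_emitted=0
After char 1 ('Q'=16): chars_in_quartet=2 acc=0xBD0 bytes_emitted=0
After char 2 ('3'=55): chars_in_quartet=3 acc=0x2F437 bytes_emitted=0
After char 3 ('8'=60): chars_in_quartet=4 acc=0xBD0DFC -> emit BD 0D FC, reset; bytes_emitted=3
After char 4 ('C'=2): chars_in_quartet=1 acc=0x2 bytes_emitted=3
After char 5 ('C'=2): chars_in_quartet=2 acc=0x82 bytes_emitted=3
After char 6 ('4'=56): chars_in_quartet=3 acc=0x20B8 bytes_emitted=3
Padding '=': partial quartet acc=0x20B8 -> emit 08 2E; bytes_emitted=5

Answer: BD 0D FC 08 2E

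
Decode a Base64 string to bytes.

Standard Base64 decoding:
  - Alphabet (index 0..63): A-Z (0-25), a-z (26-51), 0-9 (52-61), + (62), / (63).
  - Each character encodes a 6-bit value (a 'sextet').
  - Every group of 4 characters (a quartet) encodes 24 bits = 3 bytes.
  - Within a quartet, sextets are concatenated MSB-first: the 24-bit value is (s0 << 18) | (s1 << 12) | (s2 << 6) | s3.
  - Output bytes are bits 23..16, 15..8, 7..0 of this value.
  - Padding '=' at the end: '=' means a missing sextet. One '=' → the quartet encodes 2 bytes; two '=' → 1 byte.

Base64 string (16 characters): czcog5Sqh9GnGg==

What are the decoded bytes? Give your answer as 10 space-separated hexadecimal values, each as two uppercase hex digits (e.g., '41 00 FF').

Answer: 73 37 28 83 94 AA 87 D1 A7 1A

Derivation:
After char 0 ('c'=28): chars_in_quartet=1 acc=0x1C bytes_emitted=0
After char 1 ('z'=51): chars_in_quartet=2 acc=0x733 bytes_emitted=0
After char 2 ('c'=28): chars_in_quartet=3 acc=0x1CCDC bytes_emitted=0
After char 3 ('o'=40): chars_in_quartet=4 acc=0x733728 -> emit 73 37 28, reset; bytes_emitted=3
After char 4 ('g'=32): chars_in_quartet=1 acc=0x20 bytes_emitted=3
After char 5 ('5'=57): chars_in_quartet=2 acc=0x839 bytes_emitted=3
After char 6 ('S'=18): chars_in_quartet=3 acc=0x20E52 bytes_emitted=3
After char 7 ('q'=42): chars_in_quartet=4 acc=0x8394AA -> emit 83 94 AA, reset; bytes_emitted=6
After char 8 ('h'=33): chars_in_quartet=1 acc=0x21 bytes_emitted=6
After char 9 ('9'=61): chars_in_quartet=2 acc=0x87D bytes_emitted=6
After char 10 ('G'=6): chars_in_quartet=3 acc=0x21F46 bytes_emitted=6
After char 11 ('n'=39): chars_in_quartet=4 acc=0x87D1A7 -> emit 87 D1 A7, reset; bytes_emitted=9
After char 12 ('G'=6): chars_in_quartet=1 acc=0x6 bytes_emitted=9
After char 13 ('g'=32): chars_in_quartet=2 acc=0x1A0 bytes_emitted=9
Padding '==': partial quartet acc=0x1A0 -> emit 1A; bytes_emitted=10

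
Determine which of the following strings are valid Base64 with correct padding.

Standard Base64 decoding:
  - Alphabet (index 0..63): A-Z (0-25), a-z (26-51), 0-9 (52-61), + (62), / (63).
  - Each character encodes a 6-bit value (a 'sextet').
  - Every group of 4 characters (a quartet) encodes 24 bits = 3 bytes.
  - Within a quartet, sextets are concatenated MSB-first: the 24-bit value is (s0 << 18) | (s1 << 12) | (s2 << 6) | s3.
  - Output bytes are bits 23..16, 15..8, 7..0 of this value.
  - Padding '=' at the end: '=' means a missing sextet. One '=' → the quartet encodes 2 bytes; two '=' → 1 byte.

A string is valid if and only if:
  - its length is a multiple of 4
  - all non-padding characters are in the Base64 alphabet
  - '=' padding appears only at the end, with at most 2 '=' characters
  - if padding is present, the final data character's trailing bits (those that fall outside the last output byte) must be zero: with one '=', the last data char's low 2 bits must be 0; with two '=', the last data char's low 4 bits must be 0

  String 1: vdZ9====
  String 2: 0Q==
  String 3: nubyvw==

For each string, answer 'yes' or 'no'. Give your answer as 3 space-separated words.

String 1: 'vdZ9====' → invalid (4 pad chars (max 2))
String 2: '0Q==' → valid
String 3: 'nubyvw==' → valid

Answer: no yes yes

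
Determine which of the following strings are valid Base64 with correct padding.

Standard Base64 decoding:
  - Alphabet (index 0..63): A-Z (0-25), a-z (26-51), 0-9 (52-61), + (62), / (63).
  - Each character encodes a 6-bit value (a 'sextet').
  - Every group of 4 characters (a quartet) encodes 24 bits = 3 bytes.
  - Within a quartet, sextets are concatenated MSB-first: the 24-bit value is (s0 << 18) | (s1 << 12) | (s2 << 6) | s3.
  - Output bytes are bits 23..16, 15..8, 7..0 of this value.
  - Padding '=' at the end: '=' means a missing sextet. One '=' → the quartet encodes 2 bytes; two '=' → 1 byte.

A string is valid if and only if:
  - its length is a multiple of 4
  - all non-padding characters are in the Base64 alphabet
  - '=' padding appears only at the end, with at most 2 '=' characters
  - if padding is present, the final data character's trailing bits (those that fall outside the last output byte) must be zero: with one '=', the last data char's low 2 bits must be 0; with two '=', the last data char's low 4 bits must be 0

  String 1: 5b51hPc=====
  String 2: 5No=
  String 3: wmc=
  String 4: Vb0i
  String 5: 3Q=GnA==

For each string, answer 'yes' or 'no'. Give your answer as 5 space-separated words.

String 1: '5b51hPc=====' → invalid (5 pad chars (max 2))
String 2: '5No=' → valid
String 3: 'wmc=' → valid
String 4: 'Vb0i' → valid
String 5: '3Q=GnA==' → invalid (bad char(s): ['=']; '=' in middle)

Answer: no yes yes yes no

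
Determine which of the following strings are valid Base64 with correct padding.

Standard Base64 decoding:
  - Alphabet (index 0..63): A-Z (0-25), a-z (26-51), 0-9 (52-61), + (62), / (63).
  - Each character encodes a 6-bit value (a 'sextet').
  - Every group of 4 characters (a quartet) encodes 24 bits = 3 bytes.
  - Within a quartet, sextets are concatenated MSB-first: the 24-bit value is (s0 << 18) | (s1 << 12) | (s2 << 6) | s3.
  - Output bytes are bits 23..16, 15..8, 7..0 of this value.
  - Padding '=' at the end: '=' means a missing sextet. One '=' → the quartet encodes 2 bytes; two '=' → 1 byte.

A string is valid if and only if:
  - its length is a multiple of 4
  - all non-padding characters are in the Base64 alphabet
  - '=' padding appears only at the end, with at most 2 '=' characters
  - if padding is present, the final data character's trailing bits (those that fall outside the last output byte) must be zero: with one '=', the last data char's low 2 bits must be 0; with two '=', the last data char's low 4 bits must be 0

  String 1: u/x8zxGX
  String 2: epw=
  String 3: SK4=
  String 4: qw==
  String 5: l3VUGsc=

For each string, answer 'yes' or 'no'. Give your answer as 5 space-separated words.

String 1: 'u/x8zxGX' → valid
String 2: 'epw=' → valid
String 3: 'SK4=' → valid
String 4: 'qw==' → valid
String 5: 'l3VUGsc=' → valid

Answer: yes yes yes yes yes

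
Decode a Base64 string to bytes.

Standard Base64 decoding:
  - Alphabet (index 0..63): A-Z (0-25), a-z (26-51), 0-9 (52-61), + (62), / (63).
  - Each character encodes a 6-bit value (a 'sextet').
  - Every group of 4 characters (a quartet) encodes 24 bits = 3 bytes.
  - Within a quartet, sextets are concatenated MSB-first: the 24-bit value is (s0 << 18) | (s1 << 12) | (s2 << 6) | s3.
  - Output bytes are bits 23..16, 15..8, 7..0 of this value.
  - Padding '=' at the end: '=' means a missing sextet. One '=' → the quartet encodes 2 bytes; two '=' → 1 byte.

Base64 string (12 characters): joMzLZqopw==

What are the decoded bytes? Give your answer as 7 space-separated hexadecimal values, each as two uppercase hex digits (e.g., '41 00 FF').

After char 0 ('j'=35): chars_in_quartet=1 acc=0x23 bytes_emitted=0
After char 1 ('o'=40): chars_in_quartet=2 acc=0x8E8 bytes_emitted=0
After char 2 ('M'=12): chars_in_quartet=3 acc=0x23A0C bytes_emitted=0
After char 3 ('z'=51): chars_in_quartet=4 acc=0x8E8333 -> emit 8E 83 33, reset; bytes_emitted=3
After char 4 ('L'=11): chars_in_quartet=1 acc=0xB bytes_emitted=3
After char 5 ('Z'=25): chars_in_quartet=2 acc=0x2D9 bytes_emitted=3
After char 6 ('q'=42): chars_in_quartet=3 acc=0xB66A bytes_emitted=3
After char 7 ('o'=40): chars_in_quartet=4 acc=0x2D9AA8 -> emit 2D 9A A8, reset; bytes_emitted=6
After char 8 ('p'=41): chars_in_quartet=1 acc=0x29 bytes_emitted=6
After char 9 ('w'=48): chars_in_quartet=2 acc=0xA70 bytes_emitted=6
Padding '==': partial quartet acc=0xA70 -> emit A7; bytes_emitted=7

Answer: 8E 83 33 2D 9A A8 A7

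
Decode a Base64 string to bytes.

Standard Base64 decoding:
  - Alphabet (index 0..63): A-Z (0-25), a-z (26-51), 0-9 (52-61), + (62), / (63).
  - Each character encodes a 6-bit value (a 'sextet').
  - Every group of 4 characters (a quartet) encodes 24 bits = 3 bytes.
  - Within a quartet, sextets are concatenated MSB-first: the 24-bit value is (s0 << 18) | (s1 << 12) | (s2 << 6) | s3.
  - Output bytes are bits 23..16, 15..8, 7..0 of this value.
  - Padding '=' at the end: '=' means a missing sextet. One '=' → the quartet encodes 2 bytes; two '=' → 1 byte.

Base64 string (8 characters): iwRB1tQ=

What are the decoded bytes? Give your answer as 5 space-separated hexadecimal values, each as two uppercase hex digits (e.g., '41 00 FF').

Answer: 8B 04 41 D6 D4

Derivation:
After char 0 ('i'=34): chars_in_quartet=1 acc=0x22 bytes_emitted=0
After char 1 ('w'=48): chars_in_quartet=2 acc=0x8B0 bytes_emitted=0
After char 2 ('R'=17): chars_in_quartet=3 acc=0x22C11 bytes_emitted=0
After char 3 ('B'=1): chars_in_quartet=4 acc=0x8B0441 -> emit 8B 04 41, reset; bytes_emitted=3
After char 4 ('1'=53): chars_in_quartet=1 acc=0x35 bytes_emitted=3
After char 5 ('t'=45): chars_in_quartet=2 acc=0xD6D bytes_emitted=3
After char 6 ('Q'=16): chars_in_quartet=3 acc=0x35B50 bytes_emitted=3
Padding '=': partial quartet acc=0x35B50 -> emit D6 D4; bytes_emitted=5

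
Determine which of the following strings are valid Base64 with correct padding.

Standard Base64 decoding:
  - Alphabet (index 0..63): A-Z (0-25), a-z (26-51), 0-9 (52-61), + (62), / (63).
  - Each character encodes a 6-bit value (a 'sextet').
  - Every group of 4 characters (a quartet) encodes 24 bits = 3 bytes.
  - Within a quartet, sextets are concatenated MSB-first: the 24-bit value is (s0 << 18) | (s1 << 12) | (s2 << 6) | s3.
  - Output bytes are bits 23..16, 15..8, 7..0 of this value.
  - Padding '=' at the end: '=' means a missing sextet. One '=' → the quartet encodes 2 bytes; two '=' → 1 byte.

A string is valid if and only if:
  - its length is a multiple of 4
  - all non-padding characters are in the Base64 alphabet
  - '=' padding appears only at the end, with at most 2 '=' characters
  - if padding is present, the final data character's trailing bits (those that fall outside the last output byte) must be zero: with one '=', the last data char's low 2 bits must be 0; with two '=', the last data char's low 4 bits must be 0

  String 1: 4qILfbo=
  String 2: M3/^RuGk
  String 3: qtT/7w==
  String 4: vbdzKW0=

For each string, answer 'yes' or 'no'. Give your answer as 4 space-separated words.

Answer: yes no yes yes

Derivation:
String 1: '4qILfbo=' → valid
String 2: 'M3/^RuGk' → invalid (bad char(s): ['^'])
String 3: 'qtT/7w==' → valid
String 4: 'vbdzKW0=' → valid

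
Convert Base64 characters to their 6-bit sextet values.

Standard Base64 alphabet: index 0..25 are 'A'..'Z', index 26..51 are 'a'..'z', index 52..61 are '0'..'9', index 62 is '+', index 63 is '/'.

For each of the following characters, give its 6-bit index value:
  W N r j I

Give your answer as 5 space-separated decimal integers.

Answer: 22 13 43 35 8

Derivation:
'W': A..Z range, ord('W') − ord('A') = 22
'N': A..Z range, ord('N') − ord('A') = 13
'r': a..z range, 26 + ord('r') − ord('a') = 43
'j': a..z range, 26 + ord('j') − ord('a') = 35
'I': A..Z range, ord('I') − ord('A') = 8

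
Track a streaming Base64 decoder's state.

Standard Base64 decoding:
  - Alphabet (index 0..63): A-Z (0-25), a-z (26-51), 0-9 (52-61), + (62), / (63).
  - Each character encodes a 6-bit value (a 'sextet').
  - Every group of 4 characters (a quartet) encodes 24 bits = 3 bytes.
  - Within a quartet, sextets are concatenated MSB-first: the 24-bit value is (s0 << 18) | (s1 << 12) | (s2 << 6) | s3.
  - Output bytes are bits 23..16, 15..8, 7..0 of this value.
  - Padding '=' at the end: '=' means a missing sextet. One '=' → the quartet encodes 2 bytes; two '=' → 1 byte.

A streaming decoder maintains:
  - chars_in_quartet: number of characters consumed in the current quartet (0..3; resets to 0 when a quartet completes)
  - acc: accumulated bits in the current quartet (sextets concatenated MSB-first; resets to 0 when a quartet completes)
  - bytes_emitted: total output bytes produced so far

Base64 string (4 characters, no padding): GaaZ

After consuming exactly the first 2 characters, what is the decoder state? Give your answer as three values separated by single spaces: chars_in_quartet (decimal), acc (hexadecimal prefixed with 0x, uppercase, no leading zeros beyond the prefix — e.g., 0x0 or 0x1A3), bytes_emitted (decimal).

Answer: 2 0x19A 0

Derivation:
After char 0 ('G'=6): chars_in_quartet=1 acc=0x6 bytes_emitted=0
After char 1 ('a'=26): chars_in_quartet=2 acc=0x19A bytes_emitted=0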